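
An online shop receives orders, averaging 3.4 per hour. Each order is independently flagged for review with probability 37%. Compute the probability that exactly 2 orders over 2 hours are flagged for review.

0.2557

Thinning: the orders that are flagged for review themselves form a Poisson process with rate 0.37 × 3.4 = 1.258 per hour.
Over the interval, μ = 1.258 × 2 = 2.516 (2 hours).
P(N = 2) = e^(−2.516) · 2.516^2/2! ≈ 0.2557.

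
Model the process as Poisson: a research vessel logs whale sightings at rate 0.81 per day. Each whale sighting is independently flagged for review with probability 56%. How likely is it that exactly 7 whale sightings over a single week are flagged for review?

Thinning: the whale sightings that are flagged for review themselves form a Poisson process with rate 0.56 × 0.81 = 0.4536 per day.
Over the interval, μ = 0.4536 × 7 = 3.1752 (a week = 7 days).
P(N = 7) = e^(−3.1752) · 3.1752^7/7! ≈ 0.0270.

0.0270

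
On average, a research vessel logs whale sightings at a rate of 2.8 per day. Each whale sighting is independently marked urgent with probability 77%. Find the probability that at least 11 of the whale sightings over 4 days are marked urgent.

0.2505

Thinning: the whale sightings that are marked urgent themselves form a Poisson process with rate 0.77 × 2.8 = 2.156 per day.
Over the interval, μ = 2.156 × 4 = 8.624 (4 days).
P(N ≥ 11) = 1 − P(N ≤ 10) ≈ 0.2505.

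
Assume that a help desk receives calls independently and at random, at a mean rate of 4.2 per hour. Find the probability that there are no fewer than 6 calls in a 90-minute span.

Over the interval, μ = 4.2 × 1.5 = 6.3 (a 90-minute span = 1.5 hours).
P(N ≥ 6) = 1 − P(N ≤ 5) = 1 − Σ_{j=0}^{5} e^(−μ) μ^j/j! ≈ 0.6012.

0.6012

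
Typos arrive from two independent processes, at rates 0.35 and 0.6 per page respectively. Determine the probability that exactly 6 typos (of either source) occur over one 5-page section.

0.1380

Independent Poisson processes superpose: combined rate λ = 0.35 + 0.6 = 0.95 per page.
Over the interval, μ = 0.95 × 5 = 4.75 (a 5-page section = 5 pages).
P(N = 6) = e^(−4.75) · 4.75^6/6! ≈ 0.1380.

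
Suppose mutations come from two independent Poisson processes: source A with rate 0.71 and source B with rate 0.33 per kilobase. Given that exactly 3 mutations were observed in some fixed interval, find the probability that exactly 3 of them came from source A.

0.3182

Given the total, each event is independently from source A with probability p = λ_A/(λ_A+λ_B) = 0.71/1.04 ≈ 0.6827.
So K ~ Binomial(3, 0.71/1.04): P(K = 3) = C(3,3) · (0.71/1.04)^3 · (0.33/1.04)^0 ≈ 0.3182.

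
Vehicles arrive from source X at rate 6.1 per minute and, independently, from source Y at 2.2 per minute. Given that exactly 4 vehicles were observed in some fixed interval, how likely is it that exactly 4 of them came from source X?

Given the total, each event is independently from source X with probability p = λ_X/(λ_X+λ_Y) = 6.1/8.3 ≈ 0.7349.
So K ~ Binomial(4, 6.1/8.3): P(K = 4) = C(4,4) · (6.1/8.3)^4 · (2.2/8.3)^0 ≈ 0.2917.

0.2917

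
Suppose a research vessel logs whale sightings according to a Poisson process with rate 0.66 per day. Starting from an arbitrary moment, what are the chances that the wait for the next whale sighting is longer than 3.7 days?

The wait for the next event is exponential with rate λ = 0.66 per day.
P(T > 3.7) = e^(−λt) = e^(−0.66 × 3.7) = e^(−2.442) ≈ 0.0870.

0.0870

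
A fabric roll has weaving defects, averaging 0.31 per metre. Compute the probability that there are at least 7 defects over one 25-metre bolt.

0.6551

Over the interval, μ = 0.31 × 25 = 7.75 (a 25-metre bolt = 25 metres).
P(N ≥ 7) = 1 − P(N ≤ 6) = 1 − Σ_{j=0}^{6} e^(−μ) μ^j/j! ≈ 0.6551.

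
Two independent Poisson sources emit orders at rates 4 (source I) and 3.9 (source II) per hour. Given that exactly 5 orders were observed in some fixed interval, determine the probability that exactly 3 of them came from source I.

0.3164

Given the total, each event is independently from source I with probability p = λ_I/(λ_I+λ_II) = 4/7.9 ≈ 0.5063.
So K ~ Binomial(5, 4/7.9): P(K = 3) = C(5,3) · (4/7.9)^3 · (3.9/7.9)^2 ≈ 0.3164.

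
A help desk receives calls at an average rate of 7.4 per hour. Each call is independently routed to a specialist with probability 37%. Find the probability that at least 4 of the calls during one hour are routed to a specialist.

Thinning: the calls that are routed to a specialist themselves form a Poisson process with rate 0.37 × 7.4 = 2.738 per hour.
So μ = 2.738.
P(N ≥ 4) = 1 − P(N ≤ 3) ≈ 0.2943.

0.2943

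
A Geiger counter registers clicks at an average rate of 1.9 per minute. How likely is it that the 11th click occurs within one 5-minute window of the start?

Over the interval, μ = 1.9 × 5 = 9.5 (a 5-minute window = 5 minutes).
The 11th arrival falls in the interval iff at least 11 events occur there: P(S_11 ≤ t) = P(N ≥ 11) = 1 − P(N ≤ 10) ≈ 0.3547.

0.3547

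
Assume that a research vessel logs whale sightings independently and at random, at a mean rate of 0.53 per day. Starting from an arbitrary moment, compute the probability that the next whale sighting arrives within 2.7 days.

0.7609

Inter-arrival times are exponential with rate λ = 0.53 per day.
P(T ≤ 2.7) = 1 − e^(−λt) = 1 − e^(−0.53 × 2.7) = 1 − e^(−1.431) ≈ 0.7609.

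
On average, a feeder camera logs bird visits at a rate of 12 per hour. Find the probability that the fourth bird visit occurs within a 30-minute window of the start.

Over the interval, μ = 12 × 0.5 = 6 (a 30-minute window = 0.5 hours).
The fourth arrival falls in the interval iff at least 4 events occur there: P(S_4 ≤ t) = P(N ≥ 4) = 1 − P(N ≤ 3) ≈ 0.8488.

0.8488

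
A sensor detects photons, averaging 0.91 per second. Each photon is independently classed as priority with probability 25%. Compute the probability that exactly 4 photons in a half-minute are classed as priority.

Thinning: the photons that are classed as priority themselves form a Poisson process with rate 0.25 × 0.91 = 0.2275 per second.
Over the interval, μ = 0.2275 × 30 = 6.825 (a half-minute = 30 seconds).
P(N = 4) = e^(−6.825) · 6.825^4/4! ≈ 0.0982.

0.0982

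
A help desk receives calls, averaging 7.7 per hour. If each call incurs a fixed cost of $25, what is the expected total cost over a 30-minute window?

$96.25

E[N] = 7.7 × 0.5 = 3.85 (a 30-minute window = 0.5 hours); E[cost] = 3.85 × $25 = $96.25.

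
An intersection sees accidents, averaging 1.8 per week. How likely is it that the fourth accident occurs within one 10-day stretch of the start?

Over the interval, μ = 1.8 × 10/7 ≈ 2.57143 (a 10-day stretch = 10/7 weeks).
The fourth arrival falls in the interval iff at least 4 events occur there: P(S_4 ≤ t) = P(N ≥ 4) = 1 − P(N ≤ 3) ≈ 0.2578.

0.2578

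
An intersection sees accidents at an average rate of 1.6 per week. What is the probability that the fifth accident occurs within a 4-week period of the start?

Over the interval, μ = 1.6 × 4 = 6.4 (a 4-week period = 4 weeks).
The fifth arrival falls in the interval iff at least 5 events occur there: P(S_5 ≤ t) = P(N ≥ 5) = 1 − P(N ≤ 4) ≈ 0.7649.

0.7649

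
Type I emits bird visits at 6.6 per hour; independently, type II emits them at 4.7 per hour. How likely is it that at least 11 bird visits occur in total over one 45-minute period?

0.2339

Independent Poisson processes superpose: combined rate λ = 6.6 + 4.7 = 11.3 per hour.
Over the interval, μ = 11.3 × 0.75 = 8.475 (a 45-minute period = 0.75 hours).
P(N ≥ 11) = 1 − P(N ≤ 10) ≈ 0.2339.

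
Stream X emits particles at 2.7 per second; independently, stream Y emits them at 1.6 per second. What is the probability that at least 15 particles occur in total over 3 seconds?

0.3147

Independent Poisson processes superpose: combined rate λ = 2.7 + 1.6 = 4.3 per second.
Over the interval, μ = 4.3 × 3 = 12.9 (3 seconds).
P(N ≥ 15) = 1 − P(N ≤ 14) ≈ 0.3147.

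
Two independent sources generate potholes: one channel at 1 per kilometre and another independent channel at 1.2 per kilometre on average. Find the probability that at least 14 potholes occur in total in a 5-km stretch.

0.2187

Independent Poisson processes superpose: combined rate λ = 1 + 1.2 = 2.2 per kilometre.
Over the interval, μ = 2.2 × 5 = 11 (a 5-km stretch = 5 kilometres).
P(N ≥ 14) = 1 − P(N ≤ 13) ≈ 0.2187.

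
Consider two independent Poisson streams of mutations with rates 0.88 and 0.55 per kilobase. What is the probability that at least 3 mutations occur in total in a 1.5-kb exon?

0.3625

Independent Poisson processes superpose: combined rate λ = 0.88 + 0.55 = 1.43 per kilobase.
Over the interval, μ = 1.43 × 1.5 = 2.145 (a 1.5-kb exon = 1.5 kilobases).
P(N ≥ 3) = 1 − P(N ≤ 2) ≈ 0.3625.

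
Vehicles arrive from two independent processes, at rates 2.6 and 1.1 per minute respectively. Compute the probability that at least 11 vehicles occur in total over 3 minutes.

Independent Poisson processes superpose: combined rate λ = 2.6 + 1.1 = 3.7 per minute.
Over the interval, μ = 3.7 × 3 = 11.1 (3 minutes).
P(N ≥ 11) = 1 − P(N ≤ 10) ≈ 0.5520.

0.5520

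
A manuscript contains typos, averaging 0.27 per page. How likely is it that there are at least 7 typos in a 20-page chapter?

0.2983

Over the interval, μ = 0.27 × 20 = 5.4 (a 20-page chapter = 20 pages).
P(N ≥ 7) = 1 − P(N ≤ 6) = 1 − Σ_{j=0}^{6} e^(−μ) μ^j/j! ≈ 0.2983.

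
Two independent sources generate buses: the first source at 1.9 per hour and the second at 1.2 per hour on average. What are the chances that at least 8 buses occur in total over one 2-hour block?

0.2840

Independent Poisson processes superpose: combined rate λ = 1.9 + 1.2 = 3.1 per hour.
Over the interval, μ = 3.1 × 2 = 6.2 (a 2-hour block = 2 hours).
P(N ≥ 8) = 1 − P(N ≤ 7) ≈ 0.2840.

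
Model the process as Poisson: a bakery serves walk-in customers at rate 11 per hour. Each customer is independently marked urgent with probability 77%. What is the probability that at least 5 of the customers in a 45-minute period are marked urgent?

0.7594

Thinning: the customers that are marked urgent themselves form a Poisson process with rate 0.77 × 11 = 8.47 per hour.
Over the interval, μ = 8.47 × 0.75 = 6.3525 (a 45-minute period = 0.75 hours).
P(N ≥ 5) = 1 − P(N ≤ 4) ≈ 0.7594.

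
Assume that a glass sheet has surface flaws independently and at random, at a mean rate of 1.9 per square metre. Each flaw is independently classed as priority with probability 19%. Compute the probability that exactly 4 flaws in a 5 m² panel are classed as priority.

0.0727

Thinning: the flaws that are classed as priority themselves form a Poisson process with rate 0.19 × 1.9 = 0.361 per square metre.
Over the interval, μ = 0.361 × 5 = 1.805 (a 5 m² panel = 5 square metres).
P(N = 4) = e^(−1.805) · 1.805^4/4! ≈ 0.0727.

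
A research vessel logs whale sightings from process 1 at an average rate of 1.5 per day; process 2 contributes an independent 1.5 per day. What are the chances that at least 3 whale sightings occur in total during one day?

0.5768

Independent Poisson processes superpose: combined rate λ = 1.5 + 1.5 = 3 per day.
So μ = 3.
P(N ≥ 3) = 1 − P(N ≤ 2) ≈ 0.5768.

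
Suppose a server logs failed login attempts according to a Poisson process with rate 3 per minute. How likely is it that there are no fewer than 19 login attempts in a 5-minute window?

Over the interval, μ = 3 × 5 = 15 (a 5-minute window = 5 minutes).
P(N ≥ 19) = 1 − P(N ≤ 18) = 1 − Σ_{j=0}^{18} e^(−μ) μ^j/j! ≈ 0.1805.

0.1805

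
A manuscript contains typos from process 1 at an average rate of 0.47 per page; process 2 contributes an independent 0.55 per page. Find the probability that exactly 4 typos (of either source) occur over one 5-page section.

Independent Poisson processes superpose: combined rate λ = 0.47 + 0.55 = 1.02 per page.
Over the interval, μ = 1.02 × 5 = 5.1 (a 5-page section = 5 pages).
P(N = 4) = e^(−5.1) · 5.1^4/4! ≈ 0.1719.

0.1719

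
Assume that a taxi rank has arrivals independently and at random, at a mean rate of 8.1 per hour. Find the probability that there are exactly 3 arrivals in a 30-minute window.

Over the interval, μ = 8.1 × 0.5 = 4.05 (a 30-minute window = 0.5 hours).
P(N = 3) = e^(−μ) μ^3/3! = e^(−4.05) · 4.05^3/6 ≈ 0.1929.

0.1929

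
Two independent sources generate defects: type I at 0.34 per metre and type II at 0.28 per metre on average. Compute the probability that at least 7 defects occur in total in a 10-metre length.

0.4258

Independent Poisson processes superpose: combined rate λ = 0.34 + 0.28 = 0.62 per metre.
Over the interval, μ = 0.62 × 10 = 6.2 (a 10-metre length = 10 metres).
P(N ≥ 7) = 1 − P(N ≤ 6) ≈ 0.4258.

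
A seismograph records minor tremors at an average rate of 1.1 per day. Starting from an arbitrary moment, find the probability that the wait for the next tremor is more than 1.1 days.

The wait for the next event is exponential with rate λ = 1.1 per day.
P(T > 1.1) = e^(−λt) = e^(−1.1 × 1.1) = e^(−1.21) ≈ 0.2982.

0.2982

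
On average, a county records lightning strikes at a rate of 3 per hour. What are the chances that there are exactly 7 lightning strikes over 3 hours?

Over the interval, μ = 3 × 3 = 9 (3 hours).
P(N = 7) = e^(−μ) μ^7/7! = e^(−9) · 9^7/5040 ≈ 0.1171.

0.1171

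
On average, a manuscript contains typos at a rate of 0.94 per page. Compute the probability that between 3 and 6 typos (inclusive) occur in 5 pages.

Over the interval, μ = 0.94 × 5 = 4.7 (5 pages).
P(3 ≤ N ≤ 6) = Σ_{j=3}^{6} e^(−4.7) · 4.7^j/j! ≈ 0.6523.

0.6523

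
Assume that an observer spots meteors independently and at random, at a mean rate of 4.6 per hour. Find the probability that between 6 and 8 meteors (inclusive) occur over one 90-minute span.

Over the interval, μ = 4.6 × 1.5 = 6.9 (a 90-minute span = 1.5 hours).
P(6 ≤ N ≤ 8) = Σ_{j=6}^{8} e^(−6.9) · 6.9^j/j! ≈ 0.4284.

0.4284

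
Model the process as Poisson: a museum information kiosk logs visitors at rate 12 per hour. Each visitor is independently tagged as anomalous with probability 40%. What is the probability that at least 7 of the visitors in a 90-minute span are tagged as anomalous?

0.5796

Thinning: the visitors that are tagged as anomalous themselves form a Poisson process with rate 0.4 × 12 = 4.8 per hour.
Over the interval, μ = 4.8 × 1.5 = 7.2 (a 90-minute span = 1.5 hours).
P(N ≥ 7) = 1 − P(N ≤ 6) ≈ 0.5796.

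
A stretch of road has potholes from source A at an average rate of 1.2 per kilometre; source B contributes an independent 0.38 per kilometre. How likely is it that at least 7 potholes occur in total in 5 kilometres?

Independent Poisson processes superpose: combined rate λ = 1.2 + 0.38 = 1.58 per kilometre.
Over the interval, μ = 1.58 × 5 = 7.9 (5 kilometres).
P(N ≥ 7) = 1 − P(N ≤ 6) ≈ 0.6743.

0.6743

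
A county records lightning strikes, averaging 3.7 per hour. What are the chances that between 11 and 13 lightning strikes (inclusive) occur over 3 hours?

0.3239

Over the interval, μ = 3.7 × 3 = 11.1 (3 hours).
P(11 ≤ N ≤ 13) = Σ_{j=11}^{13} e^(−11.1) · 11.1^j/j! ≈ 0.3239.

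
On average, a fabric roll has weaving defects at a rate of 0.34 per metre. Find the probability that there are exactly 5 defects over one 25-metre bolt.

Over the interval, μ = 0.34 × 25 = 8.5 (a 25-metre bolt = 25 metres).
P(N = 5) = e^(−μ) μ^5/5! = e^(−8.5) · 8.5^5/120 ≈ 0.0752.

0.0752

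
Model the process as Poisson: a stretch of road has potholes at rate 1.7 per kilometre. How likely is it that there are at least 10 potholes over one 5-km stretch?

0.3470

Over the interval, μ = 1.7 × 5 = 8.5 (a 5-km stretch = 5 kilometres).
P(N ≥ 10) = 1 − P(N ≤ 9) = 1 − Σ_{j=0}^{9} e^(−μ) μ^j/j! ≈ 0.3470.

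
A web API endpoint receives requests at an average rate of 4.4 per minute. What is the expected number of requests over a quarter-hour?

66

E[N] = λt = 4.4 × 15 = 66 (a quarter-hour = 15 minutes).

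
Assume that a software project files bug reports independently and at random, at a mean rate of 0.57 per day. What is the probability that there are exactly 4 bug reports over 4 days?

0.1152

Over the interval, μ = 0.57 × 4 = 2.28 (4 days).
P(N = 4) = e^(−μ) μ^4/4! = e^(−2.28) · 2.28^4/24 ≈ 0.1152.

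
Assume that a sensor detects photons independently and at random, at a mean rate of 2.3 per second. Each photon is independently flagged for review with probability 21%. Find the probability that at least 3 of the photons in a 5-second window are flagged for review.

0.4342

Thinning: the photons that are flagged for review themselves form a Poisson process with rate 0.21 × 2.3 = 0.483 per second.
Over the interval, μ = 0.483 × 5 = 2.415 (a 5-second window = 5 seconds).
P(N ≥ 3) = 1 − P(N ≤ 2) ≈ 0.4342.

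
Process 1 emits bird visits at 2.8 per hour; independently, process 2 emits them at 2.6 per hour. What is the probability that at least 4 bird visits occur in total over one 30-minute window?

Independent Poisson processes superpose: combined rate λ = 2.8 + 2.6 = 5.4 per hour.
Over the interval, μ = 5.4 × 0.5 = 2.7 (a 30-minute window = 0.5 hours).
P(N ≥ 4) = 1 − P(N ≤ 3) ≈ 0.2859.

0.2859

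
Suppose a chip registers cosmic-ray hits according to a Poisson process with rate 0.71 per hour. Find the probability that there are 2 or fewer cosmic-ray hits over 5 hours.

Over the interval, μ = 0.71 × 5 = 3.55 (5 hours).
P(N ≤ 2) = Σ_{j=0}^{2} e^(−μ) μ^j/j! ≈ 0.3117.

0.3117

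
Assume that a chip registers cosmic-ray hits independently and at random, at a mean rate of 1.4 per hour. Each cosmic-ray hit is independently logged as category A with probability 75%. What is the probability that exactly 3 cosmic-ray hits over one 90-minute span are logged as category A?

Thinning: the cosmic-ray hits that are logged as category A themselves form a Poisson process with rate 0.75 × 1.4 = 1.05 per hour.
Over the interval, μ = 1.05 × 1.5 = 1.575 (a 90-minute span = 1.5 hours).
P(N = 3) = e^(−1.575) · 1.575^3/3! ≈ 0.1348.

0.1348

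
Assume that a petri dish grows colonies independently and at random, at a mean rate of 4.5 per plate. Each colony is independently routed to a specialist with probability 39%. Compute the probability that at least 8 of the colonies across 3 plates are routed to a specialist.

0.1625

Thinning: the colonies that are routed to a specialist themselves form a Poisson process with rate 0.39 × 4.5 = 1.755 per plate.
Over the interval, μ = 1.755 × 3 = 5.265 (3 plates).
P(N ≥ 8) = 1 − P(N ≤ 7) ≈ 0.1625.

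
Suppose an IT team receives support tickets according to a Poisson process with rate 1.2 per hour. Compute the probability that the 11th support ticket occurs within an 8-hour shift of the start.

0.3671

Over the interval, μ = 1.2 × 8 = 9.6 (an 8-hour shift = 8 hours).
The 11th arrival falls in the interval iff at least 11 events occur there: P(S_11 ≤ t) = P(N ≥ 11) = 1 − P(N ≤ 10) ≈ 0.3671.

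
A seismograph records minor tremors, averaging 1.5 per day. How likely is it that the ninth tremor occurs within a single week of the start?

0.7206

Over the interval, μ = 1.5 × 7 = 10.5 (a week = 7 days).
The ninth arrival falls in the interval iff at least 9 events occur there: P(S_9 ≤ t) = P(N ≥ 9) = 1 − P(N ≤ 8) ≈ 0.7206.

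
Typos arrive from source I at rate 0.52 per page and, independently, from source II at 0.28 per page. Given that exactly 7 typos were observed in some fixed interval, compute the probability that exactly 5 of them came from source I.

0.2985

Given the total, each event is independently from source I with probability p = λ_I/(λ_I+λ_II) = 0.52/0.8 = 0.6500.
So K ~ Binomial(7, 0.52/0.8): P(K = 5) = C(7,5) · (0.52/0.8)^5 · (0.28/0.8)^2 ≈ 0.2985.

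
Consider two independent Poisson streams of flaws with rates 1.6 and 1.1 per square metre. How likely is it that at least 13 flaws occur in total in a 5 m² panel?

0.5907

Independent Poisson processes superpose: combined rate λ = 1.6 + 1.1 = 2.7 per square metre.
Over the interval, μ = 2.7 × 5 = 13.5 (a 5 m² panel = 5 square metres).
P(N ≥ 13) = 1 − P(N ≤ 12) ≈ 0.5907.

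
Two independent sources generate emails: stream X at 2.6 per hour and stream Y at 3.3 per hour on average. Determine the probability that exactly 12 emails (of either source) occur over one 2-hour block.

Independent Poisson processes superpose: combined rate λ = 2.6 + 3.3 = 5.9 per hour.
Over the interval, μ = 5.9 × 2 = 11.8 (a 2-hour block = 2 hours).
P(N = 12) = e^(−11.8) · 11.8^12/12! ≈ 0.1142.

0.1142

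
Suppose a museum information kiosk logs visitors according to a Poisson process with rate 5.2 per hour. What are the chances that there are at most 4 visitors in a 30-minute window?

Over the interval, μ = 5.2 × 0.5 = 2.6 (a 30-minute window = 0.5 hours).
P(N ≤ 4) = Σ_{j=0}^{4} e^(−μ) μ^j/j! ≈ 0.8774.

0.8774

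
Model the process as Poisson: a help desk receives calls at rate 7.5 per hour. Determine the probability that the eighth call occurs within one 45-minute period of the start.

Over the interval, μ = 7.5 × 0.75 = 5.625 (a 45-minute period = 0.75 hours).
The eighth arrival falls in the interval iff at least 8 events occur there: P(S_8 ≤ t) = P(N ≥ 8) = 1 − P(N ≤ 7) ≈ 0.2062.

0.2062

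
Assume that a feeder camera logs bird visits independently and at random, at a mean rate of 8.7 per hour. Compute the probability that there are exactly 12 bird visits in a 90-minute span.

0.1095

Over the interval, μ = 8.7 × 1.5 = 13.05 (a 90-minute span = 1.5 hours).
P(N = 12) = e^(−μ) μ^12/12! = e^(−13.05) · 13.05^12/479001600 ≈ 0.1095.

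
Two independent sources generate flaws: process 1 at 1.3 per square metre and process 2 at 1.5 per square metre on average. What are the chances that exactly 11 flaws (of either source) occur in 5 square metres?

0.0844

Independent Poisson processes superpose: combined rate λ = 1.3 + 1.5 = 2.8 per square metre.
Over the interval, μ = 2.8 × 5 = 14 (5 square metres).
P(N = 11) = e^(−14) · 14^11/11! ≈ 0.0844.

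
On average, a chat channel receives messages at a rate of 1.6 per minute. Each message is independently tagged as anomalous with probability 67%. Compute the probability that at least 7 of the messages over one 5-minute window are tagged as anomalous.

Thinning: the messages that are tagged as anomalous themselves form a Poisson process with rate 0.67 × 1.6 = 1.072 per minute.
Over the interval, μ = 1.072 × 5 = 5.36 (a 5-minute window = 5 minutes).
P(N ≥ 7) = 1 − P(N ≤ 6) ≈ 0.2921.

0.2921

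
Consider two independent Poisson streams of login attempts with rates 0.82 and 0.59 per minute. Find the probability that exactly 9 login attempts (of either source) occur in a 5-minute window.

0.1028

Independent Poisson processes superpose: combined rate λ = 0.82 + 0.59 = 1.41 per minute.
Over the interval, μ = 1.41 × 5 = 7.05 (a 5-minute window = 5 minutes).
P(N = 9) = e^(−7.05) · 7.05^9/9! ≈ 0.1028.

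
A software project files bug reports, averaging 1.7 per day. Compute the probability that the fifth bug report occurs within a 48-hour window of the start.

Over the interval, μ = 1.7 × 2 = 3.4 (a 48-hour window = 2 days).
The fifth arrival falls in the interval iff at least 5 events occur there: P(S_5 ≤ t) = P(N ≥ 5) = 1 − P(N ≤ 4) ≈ 0.2558.

0.2558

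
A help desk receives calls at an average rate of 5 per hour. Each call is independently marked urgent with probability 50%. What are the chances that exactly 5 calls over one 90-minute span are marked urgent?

0.1453

Thinning: the calls that are marked urgent themselves form a Poisson process with rate 0.5 × 5 = 2.5 per hour.
Over the interval, μ = 2.5 × 1.5 = 3.75 (a 90-minute span = 1.5 hours).
P(N = 5) = e^(−3.75) · 3.75^5/5! ≈ 0.1453.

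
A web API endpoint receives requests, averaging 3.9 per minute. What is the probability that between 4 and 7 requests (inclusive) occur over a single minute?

0.5014

With mean μ = 3.9 per minute,
P(4 ≤ N ≤ 7) = Σ_{j=4}^{7} e^(−3.9) · 3.9^j/j! ≈ 0.5014.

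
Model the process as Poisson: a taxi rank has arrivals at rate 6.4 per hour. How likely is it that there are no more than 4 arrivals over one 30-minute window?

0.7806

Over the interval, μ = 6.4 × 0.5 = 3.2 (a 30-minute window = 0.5 hours).
P(N ≤ 4) = Σ_{j=0}^{4} e^(−μ) μ^j/j! ≈ 0.7806.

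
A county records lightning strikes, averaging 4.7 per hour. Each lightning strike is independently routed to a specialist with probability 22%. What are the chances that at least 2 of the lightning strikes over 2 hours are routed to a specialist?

0.6121

Thinning: the lightning strikes that are routed to a specialist themselves form a Poisson process with rate 0.22 × 4.7 = 1.034 per hour.
Over the interval, μ = 1.034 × 2 = 2.068 (2 hours).
P(N ≥ 2) = 1 − P(N ≤ 1) ≈ 0.6121.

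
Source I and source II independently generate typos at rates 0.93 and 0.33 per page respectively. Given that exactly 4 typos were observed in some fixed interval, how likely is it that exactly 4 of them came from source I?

Given the total, each event is independently from source I with probability p = λ_I/(λ_I+λ_II) = 0.93/1.26 ≈ 0.7381.
So K ~ Binomial(4, 0.93/1.26): P(K = 4) = C(4,4) · (0.93/1.26)^4 · (0.33/1.26)^0 ≈ 0.2968.

0.2968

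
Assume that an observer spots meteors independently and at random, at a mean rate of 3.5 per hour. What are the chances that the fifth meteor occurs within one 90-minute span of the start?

0.6022

Over the interval, μ = 3.5 × 1.5 = 5.25 (a 90-minute span = 1.5 hours).
The fifth arrival falls in the interval iff at least 5 events occur there: P(S_5 ≤ t) = P(N ≥ 5) = 1 − P(N ≤ 4) ≈ 0.6022.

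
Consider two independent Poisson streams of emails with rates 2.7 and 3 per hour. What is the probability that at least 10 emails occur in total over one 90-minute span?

0.3535

Independent Poisson processes superpose: combined rate λ = 2.7 + 3 = 5.7 per hour.
Over the interval, μ = 5.7 × 1.5 = 8.55 (a 90-minute span = 1.5 hours).
P(N ≥ 10) = 1 − P(N ≤ 9) ≈ 0.3535.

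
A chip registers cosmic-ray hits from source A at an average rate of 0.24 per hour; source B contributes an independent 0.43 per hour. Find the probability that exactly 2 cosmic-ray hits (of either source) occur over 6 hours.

Independent Poisson processes superpose: combined rate λ = 0.24 + 0.43 = 0.67 per hour.
Over the interval, μ = 0.67 × 6 = 4.02 (6 hours).
P(N = 2) = e^(−4.02) · 4.02^2/2! ≈ 0.1451.

0.1451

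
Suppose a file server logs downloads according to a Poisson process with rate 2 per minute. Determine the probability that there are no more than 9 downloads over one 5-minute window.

0.4579

Over the interval, μ = 2 × 5 = 10 (a 5-minute window = 5 minutes).
P(N ≤ 9) = Σ_{j=0}^{9} e^(−μ) μ^j/j! ≈ 0.4579.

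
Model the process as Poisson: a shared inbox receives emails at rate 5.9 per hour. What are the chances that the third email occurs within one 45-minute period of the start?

Over the interval, μ = 5.9 × 0.75 = 4.425 (a 45-minute period = 0.75 hours).
The third arrival falls in the interval iff at least 3 events occur there: P(S_3 ≤ t) = P(N ≥ 3) = 1 − P(N ≤ 2) ≈ 0.8178.

0.8178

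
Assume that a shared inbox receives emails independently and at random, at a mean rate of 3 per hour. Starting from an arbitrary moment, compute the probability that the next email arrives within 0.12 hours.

0.3023

Inter-arrival times are exponential with rate λ = 3 per hour.
P(T ≤ 0.12) = 1 − e^(−λt) = 1 − e^(−3 × 0.12) = 1 − e^(−0.36) ≈ 0.3023.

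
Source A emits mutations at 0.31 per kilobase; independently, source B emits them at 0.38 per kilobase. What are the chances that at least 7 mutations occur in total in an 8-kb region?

0.3171

Independent Poisson processes superpose: combined rate λ = 0.31 + 0.38 = 0.69 per kilobase.
Over the interval, μ = 0.69 × 8 = 5.52 (an 8-kb region = 8 kilobases).
P(N ≥ 7) = 1 − P(N ≤ 6) ≈ 0.3171.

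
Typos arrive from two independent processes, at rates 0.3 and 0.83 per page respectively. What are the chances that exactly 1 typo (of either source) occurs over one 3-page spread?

Independent Poisson processes superpose: combined rate λ = 0.3 + 0.83 = 1.13 per page.
Over the interval, μ = 1.13 × 3 = 3.39 (a 3-page spread = 3 pages).
P(N = 1) = e^(−3.39) · 3.39^1/1! ≈ 0.1143.

0.1143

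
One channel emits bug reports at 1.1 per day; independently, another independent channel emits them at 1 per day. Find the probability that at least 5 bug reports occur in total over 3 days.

Independent Poisson processes superpose: combined rate λ = 1.1 + 1 = 2.1 per day.
Over the interval, μ = 2.1 × 3 = 6.3 (3 days).
P(N ≥ 5) = 1 − P(N ≤ 4) ≈ 0.7531.

0.7531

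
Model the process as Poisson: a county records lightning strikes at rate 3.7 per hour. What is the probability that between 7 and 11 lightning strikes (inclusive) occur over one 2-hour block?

0.5345

Over the interval, μ = 3.7 × 2 = 7.4 (a 2-hour block = 2 hours).
P(7 ≤ N ≤ 11) = Σ_{j=7}^{11} e^(−7.4) · 7.4^j/j! ≈ 0.5345.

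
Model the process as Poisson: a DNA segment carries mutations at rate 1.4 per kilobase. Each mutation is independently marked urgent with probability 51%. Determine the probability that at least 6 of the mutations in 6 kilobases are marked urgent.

0.2607

Thinning: the mutations that are marked urgent themselves form a Poisson process with rate 0.51 × 1.4 = 0.714 per kilobase.
Over the interval, μ = 0.714 × 6 = 4.284 (6 kilobases).
P(N ≥ 6) = 1 − P(N ≤ 5) ≈ 0.2607.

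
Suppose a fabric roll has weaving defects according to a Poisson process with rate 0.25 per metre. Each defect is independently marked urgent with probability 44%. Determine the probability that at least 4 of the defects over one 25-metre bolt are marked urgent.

0.2970

Thinning: the defects that are marked urgent themselves form a Poisson process with rate 0.44 × 0.25 = 0.11 per metre.
Over the interval, μ = 0.11 × 25 = 2.75 (a 25-metre bolt = 25 metres).
P(N ≥ 4) = 1 − P(N ≤ 3) ≈ 0.2970.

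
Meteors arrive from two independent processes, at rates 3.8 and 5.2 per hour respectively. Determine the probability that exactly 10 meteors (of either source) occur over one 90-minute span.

0.0760

Independent Poisson processes superpose: combined rate λ = 3.8 + 5.2 = 9 per hour.
Over the interval, μ = 9 × 1.5 = 13.5 (a 90-minute span = 1.5 hours).
P(N = 10) = e^(−13.5) · 13.5^10/10! ≈ 0.0760.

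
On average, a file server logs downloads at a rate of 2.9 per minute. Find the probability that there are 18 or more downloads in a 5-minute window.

0.2103

Over the interval, μ = 2.9 × 5 = 14.5 (a 5-minute window = 5 minutes).
P(N ≥ 18) = 1 − P(N ≤ 17) = 1 − Σ_{j=0}^{17} e^(−μ) μ^j/j! ≈ 0.2103.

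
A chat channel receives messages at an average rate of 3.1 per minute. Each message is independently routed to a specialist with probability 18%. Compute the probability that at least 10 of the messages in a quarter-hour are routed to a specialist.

Thinning: the messages that are routed to a specialist themselves form a Poisson process with rate 0.18 × 3.1 = 0.558 per minute.
Over the interval, μ = 0.558 × 15 = 8.37 (a quarter-hour = 15 minutes).
P(N ≥ 10) = 1 − P(N ≤ 9) ≈ 0.3302.

0.3302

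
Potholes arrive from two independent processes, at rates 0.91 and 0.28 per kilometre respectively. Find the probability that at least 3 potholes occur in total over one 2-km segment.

0.4251

Independent Poisson processes superpose: combined rate λ = 0.91 + 0.28 = 1.19 per kilometre.
Over the interval, μ = 1.19 × 2 = 2.38 (a 2-km segment = 2 kilometres).
P(N ≥ 3) = 1 − P(N ≤ 2) ≈ 0.4251.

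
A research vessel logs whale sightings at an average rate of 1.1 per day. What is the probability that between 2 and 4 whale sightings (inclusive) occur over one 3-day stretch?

Over the interval, μ = 1.1 × 3 = 3.3 (a 3-day stretch = 3 days).
P(2 ≤ N ≤ 4) = Σ_{j=2}^{4} e^(−3.3) · 3.3^j/j! ≈ 0.6040.

0.6040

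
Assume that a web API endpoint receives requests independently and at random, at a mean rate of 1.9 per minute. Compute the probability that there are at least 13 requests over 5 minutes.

Over the interval, μ = 1.9 × 5 = 9.5 (5 minutes).
P(N ≥ 13) = 1 − P(N ≤ 12) = 1 − Σ_{j=0}^{12} e^(−μ) μ^j/j! ≈ 0.1636.

0.1636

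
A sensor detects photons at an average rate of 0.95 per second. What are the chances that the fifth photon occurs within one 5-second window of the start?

Over the interval, μ = 0.95 × 5 = 4.75 (a 5-second window = 5 seconds).
The fifth arrival falls in the interval iff at least 5 events occur there: P(S_5 ≤ t) = P(N ≥ 5) = 1 − P(N ≤ 4) ≈ 0.5146.

0.5146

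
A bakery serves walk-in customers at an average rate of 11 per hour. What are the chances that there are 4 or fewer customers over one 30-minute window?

0.3575

Over the interval, μ = 11 × 0.5 = 5.5 (a 30-minute window = 0.5 hours).
P(N ≤ 4) = Σ_{j=0}^{4} e^(−μ) μ^j/j! ≈ 0.3575.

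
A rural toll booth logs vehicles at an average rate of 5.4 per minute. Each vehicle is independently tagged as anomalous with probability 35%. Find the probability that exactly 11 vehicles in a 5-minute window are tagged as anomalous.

Thinning: the vehicles that are tagged as anomalous themselves form a Poisson process with rate 0.35 × 5.4 = 1.89 per minute.
Over the interval, μ = 1.89 × 5 = 9.45 (a 5-minute window = 5 minutes).
P(N = 11) = e^(−9.45) · 9.45^11/11! ≈ 0.1058.

0.1058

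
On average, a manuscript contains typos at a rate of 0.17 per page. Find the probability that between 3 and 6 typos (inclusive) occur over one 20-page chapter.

Over the interval, μ = 0.17 × 20 = 3.4 (a 20-page chapter = 20 pages).
P(3 ≤ N ≤ 6) = Σ_{j=3}^{6} e^(−3.4) · 3.4^j/j! ≈ 0.6024.

0.6024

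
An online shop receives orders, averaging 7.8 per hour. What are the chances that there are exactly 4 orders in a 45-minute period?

Over the interval, μ = 7.8 × 0.75 = 5.85 (a 45-minute period = 0.75 hours).
P(N = 4) = e^(−μ) μ^4/4! = e^(−5.85) · 5.85^4/24 ≈ 0.1405.

0.1405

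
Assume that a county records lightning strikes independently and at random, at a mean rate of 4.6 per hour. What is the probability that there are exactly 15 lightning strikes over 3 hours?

Over the interval, μ = 4.6 × 3 = 13.8 (3 hours).
P(N = 15) = e^(−μ) μ^15/15! = e^(−13.8) · 13.8^15/1307674368000 ≈ 0.0974.

0.0974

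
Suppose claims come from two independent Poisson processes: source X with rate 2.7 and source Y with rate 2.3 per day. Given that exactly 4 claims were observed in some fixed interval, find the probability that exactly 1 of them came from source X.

Given the total, each event is independently from source X with probability p = λ_X/(λ_X+λ_Y) = 2.7/5 = 0.5400.
So K ~ Binomial(4, 2.7/5): P(K = 1) = C(4,1) · (2.7/5)^1 · (2.3/5)^3 ≈ 0.2102.

0.2102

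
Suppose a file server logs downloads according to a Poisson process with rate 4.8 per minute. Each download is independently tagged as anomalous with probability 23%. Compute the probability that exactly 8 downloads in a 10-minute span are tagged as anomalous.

Thinning: the downloads that are tagged as anomalous themselves form a Poisson process with rate 0.23 × 4.8 = 1.104 per minute.
Over the interval, μ = 1.104 × 10 = 11.04 (a 10-minute span = 10 minutes).
P(N = 8) = e^(−11.04) · 11.04^8/8! ≈ 0.0878.

0.0878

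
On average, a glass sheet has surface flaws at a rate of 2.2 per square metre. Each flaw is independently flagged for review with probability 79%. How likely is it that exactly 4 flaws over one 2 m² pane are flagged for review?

Thinning: the flaws that are flagged for review themselves form a Poisson process with rate 0.79 × 2.2 = 1.738 per square metre.
Over the interval, μ = 1.738 × 2 = 3.476 (a 2 m² pane = 2 square metres).
P(N = 4) = e^(−3.476) · 3.476^4/4! ≈ 0.1881.

0.1881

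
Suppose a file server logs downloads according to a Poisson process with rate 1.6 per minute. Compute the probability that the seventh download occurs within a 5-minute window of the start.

0.6866

Over the interval, μ = 1.6 × 5 = 8 (a 5-minute window = 5 minutes).
The seventh arrival falls in the interval iff at least 7 events occur there: P(S_7 ≤ t) = P(N ≥ 7) = 1 − P(N ≤ 6) ≈ 0.6866.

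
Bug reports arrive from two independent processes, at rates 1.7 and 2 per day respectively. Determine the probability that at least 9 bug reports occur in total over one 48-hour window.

Independent Poisson processes superpose: combined rate λ = 1.7 + 2 = 3.7 per day.
Over the interval, μ = 3.7 × 2 = 7.4 (a 48-hour window = 2 days).
P(N ≥ 9) = 1 − P(N ≤ 8) ≈ 0.3243.

0.3243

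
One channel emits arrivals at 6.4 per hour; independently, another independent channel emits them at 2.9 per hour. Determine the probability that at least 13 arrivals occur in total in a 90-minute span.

Independent Poisson processes superpose: combined rate λ = 6.4 + 2.9 = 9.3 per hour.
Over the interval, μ = 9.3 × 1.5 = 13.95 (a 90-minute span = 1.5 hours).
P(N ≥ 13) = 1 − P(N ≤ 12) ≈ 0.6366.

0.6366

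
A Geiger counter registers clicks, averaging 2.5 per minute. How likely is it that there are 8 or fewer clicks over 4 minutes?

Over the interval, μ = 2.5 × 4 = 10 (4 minutes).
P(N ≤ 8) = Σ_{j=0}^{8} e^(−μ) μ^j/j! ≈ 0.3328.

0.3328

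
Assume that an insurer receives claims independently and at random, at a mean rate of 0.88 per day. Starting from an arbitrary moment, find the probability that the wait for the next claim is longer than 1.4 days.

0.2917

The wait for the next event is exponential with rate λ = 0.88 per day.
P(T > 1.4) = e^(−λt) = e^(−0.88 × 1.4) = e^(−1.232) ≈ 0.2917.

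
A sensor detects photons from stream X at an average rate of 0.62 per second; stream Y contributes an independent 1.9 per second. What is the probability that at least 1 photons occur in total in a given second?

Independent Poisson processes superpose: combined rate λ = 0.62 + 1.9 = 2.52 per second.
So μ = 2.52.
P(N ≥ 1) = 1 − P(N ≤ 0) ≈ 0.9195.

0.9195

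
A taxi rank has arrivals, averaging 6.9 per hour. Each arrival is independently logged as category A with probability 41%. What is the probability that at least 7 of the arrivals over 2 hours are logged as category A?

Thinning: the arrivals that are logged as category A themselves form a Poisson process with rate 0.41 × 6.9 = 2.829 per hour.
Over the interval, μ = 2.829 × 2 = 5.658 (2 hours).
P(N ≥ 7) = 1 − P(N ≤ 6) ≈ 0.3389.

0.3389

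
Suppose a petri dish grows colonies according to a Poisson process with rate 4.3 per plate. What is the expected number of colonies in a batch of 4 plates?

E[N] = λt = 4.3 × 4 = 17.2 (a batch of 4 plates = 4 plates).

17.2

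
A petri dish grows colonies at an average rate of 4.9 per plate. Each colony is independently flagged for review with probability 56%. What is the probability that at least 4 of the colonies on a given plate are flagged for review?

0.2956

Thinning: the colonies that are flagged for review themselves form a Poisson process with rate 0.56 × 4.9 = 2.744 per plate.
So μ = 2.744.
P(N ≥ 4) = 1 − P(N ≤ 3) ≈ 0.2956.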